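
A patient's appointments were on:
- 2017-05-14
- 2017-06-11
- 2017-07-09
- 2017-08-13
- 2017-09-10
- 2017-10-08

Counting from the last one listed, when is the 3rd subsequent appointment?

2018-01-14

These are Sundays at 28- or 35-day spacing (28, 28, 35, 28, 28).
The pattern: 2nd Sunday of the month.
2nd Sunday of November 2017: 2017-11-12.
2nd Sunday of December 2017: 2017-12-10.
January 2018 — 2nd Sunday is 2018-01-14.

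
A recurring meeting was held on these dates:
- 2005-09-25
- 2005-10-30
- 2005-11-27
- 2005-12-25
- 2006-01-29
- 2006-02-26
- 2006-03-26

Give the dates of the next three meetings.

2006-04-30, 2006-05-28, 2006-06-25

Every date is a Sunday; gaps 35, 28, 28, 35, 28, 28 days.
Each is the last Sunday of its month (at least one falls on the 29th or later, ruling out '4th Sunday').
Last Sunday of April 2006: 2006-04-30.
Last Sunday of May 2006: 2006-05-28.
June 2006 ends with Sunday 2006-06-25.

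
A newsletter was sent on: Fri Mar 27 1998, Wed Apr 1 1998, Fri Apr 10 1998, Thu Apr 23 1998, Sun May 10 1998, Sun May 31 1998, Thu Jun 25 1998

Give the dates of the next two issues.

Fri Jul 24 1998, Wed Aug 26 1998

The spacing grows by 4 each time: 5, 9, 13, 17, 21, 25 days.
Next gap: 29 days. Thu Jun 25 1998 + 29 days = Fri Jul 24 1998.
Next gap: 33 days. Fri Jul 24 1998 + 33 days = Wed Aug 26 1998.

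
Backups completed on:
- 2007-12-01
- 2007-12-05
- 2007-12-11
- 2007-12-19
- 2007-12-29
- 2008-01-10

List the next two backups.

2008-01-24, 2008-02-09

Intervals are 4, 6, 8, 10, 12 days — an arithmetic progression with common difference 2.
Next gap: 14 days. 2008-01-10 + 14 days = 2008-01-24.
Next gap: 16 days. 2008-01-24 + 16 days = 2008-02-09.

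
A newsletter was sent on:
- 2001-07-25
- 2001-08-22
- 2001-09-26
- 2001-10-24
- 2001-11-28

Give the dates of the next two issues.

2001-12-26, 2002-01-23

Gaps: 28, 35, 28, 35 days — a mix of 28 and 35. Every date is a Wednesday.
Each is the 4th Wednesday of its month.
4th Wednesday of December 2001: 2001-12-26.
January 2002 — 4th Wednesday is 2002-01-23.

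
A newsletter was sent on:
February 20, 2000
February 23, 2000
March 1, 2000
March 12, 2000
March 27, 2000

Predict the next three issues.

April 15, 2000; May 8, 2000; June 4, 2000

The spacing grows by 4 each time: 3, 7, 11, 15 days.
Next gap: 19 days. March 27, 2000 + 19 days = April 15, 2000.
Next gap: 23 days. April 15, 2000 + 23 days = May 8, 2000.
Next gap: 27 days. May 8, 2000 + 27 days = June 4, 2000.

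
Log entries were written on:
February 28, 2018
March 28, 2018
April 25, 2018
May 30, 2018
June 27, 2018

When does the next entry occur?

All Wednesdays; the gaps (28, 28, 35, 28) vary with month length.
This is the last Wednesday of each month.
Last Wednesday of July 2018: July 25, 2018.

July 25, 2018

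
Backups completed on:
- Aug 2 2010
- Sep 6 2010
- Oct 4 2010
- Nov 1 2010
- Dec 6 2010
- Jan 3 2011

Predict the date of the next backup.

These are Mondays at 28- or 35-day spacing (35, 28, 28, 35, 28).
The pattern: 1st Monday of the month.
February 2011 — 1st Monday is Feb 7 2011.

Feb 7 2011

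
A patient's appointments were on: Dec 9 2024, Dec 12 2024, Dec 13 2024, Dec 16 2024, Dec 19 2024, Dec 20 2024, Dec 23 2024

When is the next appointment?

Dec 26 2024

Gaps: 3, 1, 3, 3, 1, 3 days — not constant, but cyclic with period 3.
The events fall on every Monday, Thursday and Friday.
Next Thursday: Dec 26 2024.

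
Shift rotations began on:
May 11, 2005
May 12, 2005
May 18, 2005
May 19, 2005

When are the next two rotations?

The gap pattern 1, 6, 1 repeats every 2 events.
These are the Wednesdays and Thursdays of each week.
The following Wednesday is May 25, 2005.
Next Thursday: May 26, 2005.

May 25, 2005; May 26, 2005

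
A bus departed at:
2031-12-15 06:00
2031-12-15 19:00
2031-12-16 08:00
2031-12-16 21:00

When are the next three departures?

Spacing: 13, 13, 13 h — constant 13 h.
2031-12-16 21:00 + 13 h = 2031-12-17 10:00.
2031-12-17 10:00 + 13 h = 2031-12-17 23:00.
2031-12-17 23:00 + 13 h = 2031-12-18 12:00.

2031-12-17 10:00, 2031-12-17 23:00, 2031-12-18 12:00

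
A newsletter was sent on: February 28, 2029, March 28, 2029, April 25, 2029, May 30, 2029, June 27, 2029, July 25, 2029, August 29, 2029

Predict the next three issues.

All Wednesdays; the gaps (28, 28, 35, 28, 28, 35) vary with month length.
This is the last Wednesday of each month.
Last Wednesday of September 2029: September 26, 2029.
October 2029 ends with Wednesday October 31, 2029.
November 2029 ends with Wednesday November 28, 2029.

September 26, 2029; October 31, 2029; November 28, 2029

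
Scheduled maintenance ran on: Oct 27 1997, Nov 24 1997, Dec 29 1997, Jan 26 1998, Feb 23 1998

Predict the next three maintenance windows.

Every date is a Monday; gaps 28, 35, 28, 28 days.
Each is the last Monday of its month (at least one falls on the 29th or later, ruling out '4th Monday').
March 1998 ends with Monday Mar 30 1998.
Last Monday of April 1998: Apr 27 1998.
May 1998 ends with Monday May 25 1998.

Mar 30 1998, Apr 27 1998, May 25 1998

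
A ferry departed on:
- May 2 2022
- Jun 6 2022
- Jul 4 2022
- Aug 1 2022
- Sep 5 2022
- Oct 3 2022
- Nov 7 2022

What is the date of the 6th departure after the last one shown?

May 1 2023

All dates are Mondays, 35, 28, 28, 35, 28, 35 days apart.
Specifically, the 1st Monday of each month.
1st Monday of December 2022: Dec 5 2022.
January 2023 — 1st Monday is Jan 2 2023.
February 2023 — 1st Monday is Feb 6 2023.
March 2023 — 1st Monday is Mar 6 2023.
1st Monday of April 2023: Apr 3 2023.
1st Monday of May 2023: May 1 2023.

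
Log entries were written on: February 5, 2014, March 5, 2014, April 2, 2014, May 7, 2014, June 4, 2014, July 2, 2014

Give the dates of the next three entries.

These are Wednesdays at 28- or 35-day spacing (28, 28, 35, 28, 28).
The pattern: 1st Wednesday of the month.
1st Wednesday of August 2014: August 6, 2014.
1st Wednesday of September 2014: September 3, 2014.
1st Wednesday of October 2014: October 1, 2014.

August 6, 2014; September 3, 2014; October 1, 2014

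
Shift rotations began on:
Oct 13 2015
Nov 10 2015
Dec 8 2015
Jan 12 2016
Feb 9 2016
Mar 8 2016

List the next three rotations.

Gaps: 28, 28, 35, 28, 28 days — a mix of 28 and 35. Every date is a Tuesday.
Each is the 2nd Tuesday of its month.
April 2016 — 2nd Tuesday is Apr 12 2016.
May 2016 — 2nd Tuesday is May 10 2016.
June 2016 — 2nd Tuesday is Jun 14 2016.

Apr 12 2016, May 10 2016, Jun 14 2016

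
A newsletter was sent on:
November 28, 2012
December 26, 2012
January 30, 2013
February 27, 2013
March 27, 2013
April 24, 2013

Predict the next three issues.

May 29, 2013; June 26, 2013; July 31, 2013

Every date is a Wednesday; gaps 28, 35, 28, 28, 28 days.
Each is the last Wednesday of its month (at least one falls on the 29th or later, ruling out '4th Wednesday').
May 2013 ends with Wednesday May 29, 2013.
Last Wednesday of June 2013: June 26, 2013.
Last Wednesday of July 2013: July 31, 2013.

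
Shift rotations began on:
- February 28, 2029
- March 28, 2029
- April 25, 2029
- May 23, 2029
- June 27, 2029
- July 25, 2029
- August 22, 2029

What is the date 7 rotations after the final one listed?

Gaps: 28, 28, 28, 35, 28, 28 days — a mix of 28 and 35. Every date is a Wednesday.
Each is the 4th Wednesday of its month.
September 2029 — 4th Wednesday is September 26, 2029.
October 2029 — 4th Wednesday is October 24, 2029.
November 2029 — 4th Wednesday is November 28, 2029.
4th Wednesday of December 2029: December 26, 2029.
4th Wednesday of January 2030: January 23, 2030.
4th Wednesday of February 2030: February 27, 2030.
4th Wednesday of March 2030: March 27, 2030.

March 27, 2030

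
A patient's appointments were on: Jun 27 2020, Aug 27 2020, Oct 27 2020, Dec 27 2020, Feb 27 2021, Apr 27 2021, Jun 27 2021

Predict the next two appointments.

Aug 27 2021, Oct 27 2021

The day-of-month is always 27 (61, 61, 61, 62, 59, 61 days between events).
So this recurs on the 27th of every 2 months.
August 2021: Aug 27 2021.
Next: October 2021 → Oct 27 2021.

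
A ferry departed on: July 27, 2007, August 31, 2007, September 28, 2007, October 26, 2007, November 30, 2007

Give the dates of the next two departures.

These are Fridays with 35, 28, 28, 35-day gaps.
Each is the final Friday of its month — August 31, 2007 is past the 28th, so '4th Friday' doesn't fit.
December 2007 ends with Friday December 28, 2007.
Last Friday of January 2008: January 25, 2008.

December 28, 2007; January 25, 2008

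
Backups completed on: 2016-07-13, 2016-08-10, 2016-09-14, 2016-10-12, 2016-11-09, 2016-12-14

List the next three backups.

All dates are Wednesdays, 28, 35, 28, 28, 35 days apart.
Specifically, the 2nd Wednesday of each month.
2nd Wednesday of January 2017: 2017-01-11.
2nd Wednesday of February 2017: 2017-02-08.
March 2017 — 2nd Wednesday is 2017-03-08.

2017-01-11, 2017-02-08, 2017-03-08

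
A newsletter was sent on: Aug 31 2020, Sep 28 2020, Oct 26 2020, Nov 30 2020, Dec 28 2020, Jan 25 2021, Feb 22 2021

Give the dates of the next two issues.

Mar 29 2021, Apr 26 2021

All Mondays; the gaps (28, 28, 35, 28, 28, 28) vary with month length.
This is the last Monday of each month.
March 2021 ends with Monday Mar 29 2021.
Last Monday of April 2021: Apr 26 2021.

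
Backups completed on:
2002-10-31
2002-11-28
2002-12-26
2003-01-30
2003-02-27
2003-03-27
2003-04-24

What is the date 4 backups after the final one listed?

These are Thursdays with 28, 28, 35, 28, 28, 28-day gaps.
Each is the final Thursday of its month — 2002-10-31 is past the 28th, so '4th Thursday' doesn't fit.
May 2003 ends with Thursday 2003-05-29.
Last Thursday of June 2003: 2003-06-26.
Last Thursday of July 2003: 2003-07-31.
Last Thursday of August 2003: 2003-08-28.

2003-08-28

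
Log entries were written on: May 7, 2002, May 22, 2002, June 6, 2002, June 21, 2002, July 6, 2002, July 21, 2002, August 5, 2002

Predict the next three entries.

Gaps between consecutive events: 15, 15, 15, 15, 15, 15 days — a constant 15-day interval.
August 5, 2002 + 15 days = August 20, 2002.
August 20, 2002 + 15 days = September 4, 2002.
September 4, 2002 + 15 days = September 19, 2002.

August 20, 2002; September 4, 2002; September 19, 2002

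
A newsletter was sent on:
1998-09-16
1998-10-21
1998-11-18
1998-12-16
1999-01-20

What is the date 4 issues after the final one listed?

These are Wednesdays at 28- or 35-day spacing (35, 28, 28, 35).
The pattern: 3rd Wednesday of the month.
3rd Wednesday of February 1999: 1999-02-17.
March 1999 — 3rd Wednesday is 1999-03-17.
3rd Wednesday of April 1999: 1999-04-21.
3rd Wednesday of May 1999: 1999-05-19.

1999-05-19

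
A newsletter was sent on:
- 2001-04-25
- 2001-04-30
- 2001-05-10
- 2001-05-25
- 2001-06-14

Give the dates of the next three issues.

The spacing grows by 5 each time: 5, 10, 15, 20 days.
Next gap: 25 days. 2001-06-14 + 25 days = 2001-07-09.
Next gap: 30 days. 2001-07-09 + 30 days = 2001-08-08.
Next gap: 35 days. 2001-08-08 + 35 days = 2001-09-12.

2001-07-09, 2001-08-08, 2001-09-12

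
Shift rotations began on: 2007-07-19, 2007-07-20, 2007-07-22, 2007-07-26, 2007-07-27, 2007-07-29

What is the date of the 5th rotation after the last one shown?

Every event lands on a Thursday or Friday or Sunday (gaps cycle 1, 2, 4, 1, 2).
So the schedule is: every Thursday, Friday and Sunday.
Next Thursday: 2007-08-02.
Next Friday: 2007-08-03.
The following Sunday is 2007-08-05.
The following Thursday is 2007-08-09.
The following Friday is 2007-08-10.

2007-08-10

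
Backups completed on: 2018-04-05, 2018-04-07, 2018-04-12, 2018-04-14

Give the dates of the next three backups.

2018-04-19, 2018-04-21, 2018-04-26

The gap pattern 2, 5, 2 repeats every 2 events.
These are the Thursdays and Saturdays of each week.
Next Thursday: 2018-04-19.
The following Saturday is 2018-04-21.
The following Thursday is 2018-04-26.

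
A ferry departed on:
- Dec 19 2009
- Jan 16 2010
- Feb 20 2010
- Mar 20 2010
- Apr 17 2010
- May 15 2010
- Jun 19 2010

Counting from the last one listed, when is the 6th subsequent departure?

Dec 18 2010

These are Saturdays at 28- or 35-day spacing (28, 35, 28, 28, 28, 35).
The pattern: 3rd Saturday of the month.
3rd Saturday of July 2010: Jul 17 2010.
August 2010 — 3rd Saturday is Aug 21 2010.
3rd Saturday of September 2010: Sep 18 2010.
October 2010 — 3rd Saturday is Oct 16 2010.
3rd Saturday of November 2010: Nov 20 2010.
3rd Saturday of December 2010: Dec 18 2010.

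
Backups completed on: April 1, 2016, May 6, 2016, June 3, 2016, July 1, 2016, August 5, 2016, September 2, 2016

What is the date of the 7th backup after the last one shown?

April 7, 2017

Gaps: 35, 28, 28, 35, 28 days — a mix of 28 and 35. Every date is a Friday.
Each is the 1st Friday of its month.
October 2016 — 1st Friday is October 7, 2016.
November 2016 — 1st Friday is November 4, 2016.
December 2016 — 1st Friday is December 2, 2016.
1st Friday of January 2017: January 6, 2017.
1st Friday of February 2017: February 3, 2017.
March 2017 — 1st Friday is March 3, 2017.
1st Friday of April 2017: April 7, 2017.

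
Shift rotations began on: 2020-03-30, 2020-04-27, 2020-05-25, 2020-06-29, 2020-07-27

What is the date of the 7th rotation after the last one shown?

Every date is a Monday; gaps 28, 28, 35, 28 days.
Each is the last Monday of its month (at least one falls on the 29th or later, ruling out '4th Monday').
Last Monday of August 2020: 2020-08-31.
Last Monday of September 2020: 2020-09-28.
October 2020 ends with Monday 2020-10-26.
November 2020 ends with Monday 2020-11-30.
Last Monday of December 2020: 2020-12-28.
January 2021 ends with Monday 2021-01-25.
February 2021 ends with Monday 2021-02-22.

2021-02-22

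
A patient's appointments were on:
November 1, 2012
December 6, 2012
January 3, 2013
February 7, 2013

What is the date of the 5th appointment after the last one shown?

July 4, 2013

All dates are Thursdays, 35, 28, 35 days apart.
Specifically, the 1st Thursday of each month.
March 2013 — 1st Thursday is March 7, 2013.
1st Thursday of April 2013: April 4, 2013.
1st Thursday of May 2013: May 2, 2013.
June 2013 — 1st Thursday is June 6, 2013.
1st Thursday of July 2013: July 4, 2013.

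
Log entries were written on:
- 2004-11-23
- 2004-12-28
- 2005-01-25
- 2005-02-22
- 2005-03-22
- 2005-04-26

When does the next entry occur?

All dates are Tuesdays, 35, 28, 28, 28, 35 days apart.
Specifically, the 4th Tuesday of each month.
May 2005 — 4th Tuesday is 2005-05-24.

2005-05-24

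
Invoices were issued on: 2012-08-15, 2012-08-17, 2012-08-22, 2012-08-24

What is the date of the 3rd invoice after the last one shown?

Every event lands on a Wednesday or Friday (gaps cycle 2, 5, 2).
So the schedule is: every Wednesday and Friday.
Next Wednesday: 2012-08-29.
The following Friday is 2012-08-31.
Next Wednesday: 2012-09-05.

2012-09-05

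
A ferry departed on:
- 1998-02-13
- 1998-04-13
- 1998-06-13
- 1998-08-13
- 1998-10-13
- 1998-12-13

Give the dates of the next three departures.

1999-02-13, 1999-04-13, 1999-06-13

The day-of-month is always 13 (59, 61, 61, 61, 61 days between events).
So this recurs on the 13th of every 2 months.
Next: February 1999 → 1999-02-13.
April 1999: 1999-04-13.
Next: June 1999 → 1999-06-13.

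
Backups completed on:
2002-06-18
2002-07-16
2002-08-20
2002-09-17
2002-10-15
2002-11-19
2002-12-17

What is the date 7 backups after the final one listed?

Gaps: 28, 35, 28, 28, 35, 28 days — a mix of 28 and 35. Every date is a Tuesday.
Each is the 3rd Tuesday of its month.
January 2003 — 3rd Tuesday is 2003-01-21.
3rd Tuesday of February 2003: 2003-02-18.
3rd Tuesday of March 2003: 2003-03-18.
April 2003 — 3rd Tuesday is 2003-04-15.
May 2003 — 3rd Tuesday is 2003-05-20.
3rd Tuesday of June 2003: 2003-06-17.
July 2003 — 3rd Tuesday is 2003-07-15.

2003-07-15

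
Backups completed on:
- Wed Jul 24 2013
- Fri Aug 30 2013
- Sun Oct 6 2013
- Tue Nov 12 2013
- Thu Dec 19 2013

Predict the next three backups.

The spacing is 37, 37, 37, 37 days — always 37 days.
Thu Dec 19 2013 + 37 days = Sat Jan 25 2014.
Sat Jan 25 2014 + 37 days = Mon Mar 3 2014.
Mon Mar 3 2014 + 37 days = Wed Apr 9 2014.

Sat Jan 25 2014, Mon Mar 3 2014, Wed Apr 9 2014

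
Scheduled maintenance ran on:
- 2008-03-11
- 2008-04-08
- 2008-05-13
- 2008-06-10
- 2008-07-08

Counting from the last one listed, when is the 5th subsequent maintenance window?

2008-12-09

Gaps: 28, 35, 28, 28 days — a mix of 28 and 35. Every date is a Tuesday.
Each is the 2nd Tuesday of its month.
2nd Tuesday of August 2008: 2008-08-12.
September 2008 — 2nd Tuesday is 2008-09-09.
October 2008 — 2nd Tuesday is 2008-10-14.
2nd Tuesday of November 2008: 2008-11-11.
December 2008 — 2nd Tuesday is 2008-12-09.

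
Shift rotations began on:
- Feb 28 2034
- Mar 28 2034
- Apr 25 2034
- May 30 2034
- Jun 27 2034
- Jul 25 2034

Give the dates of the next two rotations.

Every date is a Tuesday; gaps 28, 28, 35, 28, 28 days.
Each is the last Tuesday of its month (at least one falls on the 29th or later, ruling out '4th Tuesday').
August 2034 ends with Tuesday Aug 29 2034.
September 2034 ends with Tuesday Sep 26 2034.

Aug 29 2034, Sep 26 2034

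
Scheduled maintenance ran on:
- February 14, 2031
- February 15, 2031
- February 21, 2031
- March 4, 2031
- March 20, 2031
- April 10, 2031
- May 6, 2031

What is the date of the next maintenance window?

June 6, 2031

Gaps: 1, 6, 11, 16, 21, 26 days — each gap is 5 larger than the previous one.
Next gap: 31 days. May 6, 2031 + 31 days = June 6, 2031.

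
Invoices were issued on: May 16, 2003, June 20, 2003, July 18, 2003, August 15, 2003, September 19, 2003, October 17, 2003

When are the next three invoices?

All dates are Fridays, 35, 28, 28, 35, 28 days apart.
Specifically, the 3rd Friday of each month.
3rd Friday of November 2003: November 21, 2003.
3rd Friday of December 2003: December 19, 2003.
3rd Friday of January 2004: January 16, 2004.

November 21, 2003; December 19, 2003; January 16, 2004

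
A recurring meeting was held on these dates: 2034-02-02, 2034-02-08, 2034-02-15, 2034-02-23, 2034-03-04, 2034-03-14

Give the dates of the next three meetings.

The spacing grows by 1 each time: 6, 7, 8, 9, 10 days.
Next gap: 11 days. 2034-03-14 + 11 days = 2034-03-25.
Next gap: 12 days. 2034-03-25 + 12 days = 2034-04-06.
Next gap: 13 days. 2034-04-06 + 13 days = 2034-04-19.

2034-03-25, 2034-04-06, 2034-04-19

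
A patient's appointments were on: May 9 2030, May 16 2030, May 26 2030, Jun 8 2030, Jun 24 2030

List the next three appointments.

The spacing grows by 3 each time: 7, 10, 13, 16 days.
Next gap: 19 days. Jun 24 2030 + 19 days = Jul 13 2030.
Next gap: 22 days. Jul 13 2030 + 22 days = Aug 4 2030.
Next gap: 25 days. Aug 4 2030 + 25 days = Aug 29 2030.

Jul 13 2030, Aug 4 2030, Aug 29 2030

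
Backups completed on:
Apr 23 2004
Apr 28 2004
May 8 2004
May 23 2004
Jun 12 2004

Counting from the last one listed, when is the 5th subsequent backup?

Gaps: 5, 10, 15, 20 days — each gap is 5 larger than the previous one.
Next gap: 25 days. Jun 12 2004 + 25 days = Jul 7 2004.
Next gap: 30 days. Jul 7 2004 + 30 days = Aug 6 2004.
Next gap: 35 days. Aug 6 2004 + 35 days = Sep 10 2004.
Next gap: 40 days. Sep 10 2004 + 40 days = Oct 20 2004.
Next gap: 45 days. Oct 20 2004 + 45 days = Dec 4 2004.

Dec 4 2004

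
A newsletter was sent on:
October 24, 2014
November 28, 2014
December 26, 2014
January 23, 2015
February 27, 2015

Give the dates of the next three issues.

March 27, 2015; April 24, 2015; May 22, 2015

These are Fridays at 28- or 35-day spacing (35, 28, 28, 35).
The pattern: 4th Friday of the month.
4th Friday of March 2015: March 27, 2015.
4th Friday of April 2015: April 24, 2015.
4th Friday of May 2015: May 22, 2015.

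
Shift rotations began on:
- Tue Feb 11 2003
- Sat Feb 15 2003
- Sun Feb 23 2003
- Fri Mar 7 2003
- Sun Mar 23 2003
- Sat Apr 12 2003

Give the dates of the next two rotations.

The spacing grows by 4 each time: 4, 8, 12, 16, 20 days.
Next gap: 24 days. Sat Apr 12 2003 + 24 days = Tue May 6 2003.
Next gap: 28 days. Tue May 6 2003 + 28 days = Tue Jun 3 2003.

Tue May 6 2003, Tue Jun 3 2003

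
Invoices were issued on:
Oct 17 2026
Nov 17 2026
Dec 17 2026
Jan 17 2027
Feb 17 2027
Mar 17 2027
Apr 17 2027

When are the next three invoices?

Gaps: 31, 30, 31, 31, 28, 31 days — not constant. Every event is on the 17th of the month.
Pattern: the 17th of each month.
Next: May 2027 → May 17 2027.
June 2027: Jun 17 2027.
Next: July 2027 → Jul 17 2027.

May 17 2027, Jun 17 2027, Jul 17 2027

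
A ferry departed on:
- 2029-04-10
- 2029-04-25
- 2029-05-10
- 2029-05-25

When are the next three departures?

2029-06-09, 2029-06-24, 2029-07-09

Gaps between consecutive events: 15, 15, 15 days — a constant 15-day interval.
2029-05-25 + 15 days = 2029-06-09.
2029-06-09 + 15 days = 2029-06-24.
2029-06-24 + 15 days = 2029-07-09.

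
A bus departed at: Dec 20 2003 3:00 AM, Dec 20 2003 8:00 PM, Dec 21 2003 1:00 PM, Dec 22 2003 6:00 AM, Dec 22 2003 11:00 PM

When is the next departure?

Spacing: 17, 17, 17, 17 h — constant 17 h.
Dec 22 2003 11:00 PM + 17 h = Dec 23 2003 4:00 PM.

Dec 23 2003 4:00 PM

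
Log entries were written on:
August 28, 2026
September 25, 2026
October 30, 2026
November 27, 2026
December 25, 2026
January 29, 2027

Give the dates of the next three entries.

All Fridays; the gaps (28, 35, 28, 28, 35) vary with month length.
This is the last Friday of each month.
February 2027 ends with Friday February 26, 2027.
Last Friday of March 2027: March 26, 2027.
Last Friday of April 2027: April 30, 2027.

February 26, 2027; March 26, 2027; April 30, 2027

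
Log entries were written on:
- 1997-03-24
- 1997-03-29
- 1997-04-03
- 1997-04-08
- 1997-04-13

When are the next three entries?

Gaps between consecutive events: 5, 5, 5, 5 days — a constant 5-day interval.
1997-04-13 + 5 days = 1997-04-18.
1997-04-18 + 5 days = 1997-04-23.
1997-04-23 + 5 days = 1997-04-28.

1997-04-18, 1997-04-23, 1997-04-28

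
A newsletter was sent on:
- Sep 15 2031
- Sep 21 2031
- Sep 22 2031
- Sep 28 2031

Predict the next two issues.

Sep 29 2031, Oct 5 2031

Gaps: 6, 1, 6 days — not constant, but cyclic with period 2.
The events fall on every Monday and Sunday.
Next Monday: Sep 29 2031.
Next Sunday: Oct 5 2031.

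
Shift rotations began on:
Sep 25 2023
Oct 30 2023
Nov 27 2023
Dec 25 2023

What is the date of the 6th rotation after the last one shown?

Every date is a Monday; gaps 35, 28, 28 days.
Each is the last Monday of its month (at least one falls on the 29th or later, ruling out '4th Monday').
Last Monday of January 2024: Jan 29 2024.
February 2024 ends with Monday Feb 26 2024.
Last Monday of March 2024: Mar 25 2024.
April 2024 ends with Monday Apr 29 2024.
Last Monday of May 2024: May 27 2024.
June 2024 ends with Monday Jun 24 2024.

Jun 24 2024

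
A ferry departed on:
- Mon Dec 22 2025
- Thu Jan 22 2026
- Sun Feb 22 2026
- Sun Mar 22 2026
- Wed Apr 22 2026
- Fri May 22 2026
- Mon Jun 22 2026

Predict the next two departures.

Wed Jul 22 2026, Sat Aug 22 2026

The day-of-month is always 22 (31, 31, 28, 31, 30, 31 days between events).
So this recurs on the 22nd of each month.
Next: July 2026 → Wed Jul 22 2026.
Next: August 2026 → Sat Aug 22 2026.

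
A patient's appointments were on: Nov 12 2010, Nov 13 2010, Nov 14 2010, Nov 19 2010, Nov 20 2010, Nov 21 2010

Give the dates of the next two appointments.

Nov 26 2010, Nov 27 2010

The gap pattern 1, 1, 5, 1, 1 repeats every 3 events.
These are the Fridays, Saturdays and Sundays of each week.
Next Friday: Nov 26 2010.
Next Saturday: Nov 27 2010.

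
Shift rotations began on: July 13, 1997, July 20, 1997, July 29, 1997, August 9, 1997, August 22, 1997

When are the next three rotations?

Intervals are 7, 9, 11, 13 days — an arithmetic progression with common difference 2.
Next gap: 15 days. August 22, 1997 + 15 days = September 6, 1997.
Next gap: 17 days. September 6, 1997 + 17 days = September 23, 1997.
Next gap: 19 days. September 23, 1997 + 19 days = October 12, 1997.

September 6, 1997; September 23, 1997; October 12, 1997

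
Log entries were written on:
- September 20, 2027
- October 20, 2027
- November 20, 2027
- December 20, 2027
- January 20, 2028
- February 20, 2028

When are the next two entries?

March 20, 2028; April 20, 2028

The day-of-month is always 20 (30, 31, 30, 31, 31 days between events).
So this recurs on the 20th of each month.
Next: March 2028 → March 20, 2028.
April 2028: April 20, 2028.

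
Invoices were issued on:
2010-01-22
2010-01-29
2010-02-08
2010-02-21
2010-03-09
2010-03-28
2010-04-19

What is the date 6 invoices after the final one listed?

2010-10-31

Gaps: 7, 10, 13, 16, 19, 22 days — each gap is 3 larger than the previous one.
Next gap: 25 days. 2010-04-19 + 25 days = 2010-05-14.
Next gap: 28 days. 2010-05-14 + 28 days = 2010-06-11.
Next gap: 31 days. 2010-06-11 + 31 days = 2010-07-12.
Next gap: 34 days. 2010-07-12 + 34 days = 2010-08-15.
Next gap: 37 days. 2010-08-15 + 37 days = 2010-09-21.
Next gap: 40 days. 2010-09-21 + 40 days = 2010-10-31.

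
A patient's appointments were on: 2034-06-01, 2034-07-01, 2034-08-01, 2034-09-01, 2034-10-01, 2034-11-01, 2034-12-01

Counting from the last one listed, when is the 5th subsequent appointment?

2035-05-01

Each date is the 1st; the gaps (30, 31, 31, 30, 31, 30) track the month lengths.
The rule is the 1st of each month.
January 2035: 2035-01-01.
Next: February 2035 → 2035-02-01.
March 2035: 2035-03-01.
April 2035: 2035-04-01.
Next: May 2035 → 2035-05-01.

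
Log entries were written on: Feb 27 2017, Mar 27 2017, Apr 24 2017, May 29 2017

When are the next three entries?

All Mondays; the gaps (28, 28, 35) vary with month length.
This is the last Monday of each month.
June 2017 ends with Monday Jun 26 2017.
July 2017 ends with Monday Jul 31 2017.
August 2017 ends with Monday Aug 28 2017.

Jun 26 2017, Jul 31 2017, Aug 28 2017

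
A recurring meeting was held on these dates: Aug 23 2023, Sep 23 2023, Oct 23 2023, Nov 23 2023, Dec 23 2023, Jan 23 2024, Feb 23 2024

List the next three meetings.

Mar 23 2024, Apr 23 2024, May 23 2024

The day-of-month is always 23 (31, 30, 31, 30, 31, 31 days between events).
So this recurs on the 23rd of each month.
March 2024: Mar 23 2024.
Next: April 2024 → Apr 23 2024.
May 2024: May 23 2024.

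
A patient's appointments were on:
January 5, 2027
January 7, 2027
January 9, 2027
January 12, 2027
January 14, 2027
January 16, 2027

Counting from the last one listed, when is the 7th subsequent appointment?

February 2, 2027

Gaps: 2, 2, 3, 2, 2 days — not constant, but cyclic with period 3.
The events fall on every Tuesday, Thursday and Saturday.
The following Tuesday is January 19, 2027.
The following Thursday is January 21, 2027.
The following Saturday is January 23, 2027.
Next Tuesday: January 26, 2027.
The following Thursday is January 28, 2027.
The following Saturday is January 30, 2027.
Next Tuesday: February 2, 2027.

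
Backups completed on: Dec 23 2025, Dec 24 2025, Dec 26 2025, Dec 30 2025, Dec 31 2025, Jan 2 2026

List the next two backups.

The gap pattern 1, 2, 4, 1, 2 repeats every 3 events.
These are the Tuesdays, Wednesdays and Fridays of each week.
Next Tuesday: Jan 6 2026.
The following Wednesday is Jan 7 2026.

Jan 6 2026, Jan 7 2026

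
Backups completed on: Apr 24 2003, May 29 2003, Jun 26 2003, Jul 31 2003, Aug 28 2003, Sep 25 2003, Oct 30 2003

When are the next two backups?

Every date is a Thursday; gaps 35, 28, 35, 28, 28, 35 days.
Each is the last Thursday of its month (at least one falls on the 29th or later, ruling out '4th Thursday').
November 2003 ends with Thursday Nov 27 2003.
December 2003 ends with Thursday Dec 25 2003.

Nov 27 2003, Dec 25 2003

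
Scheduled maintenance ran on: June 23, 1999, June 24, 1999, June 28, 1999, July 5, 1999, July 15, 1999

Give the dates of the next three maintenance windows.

July 28, 1999; August 13, 1999; September 1, 1999

Gaps: 1, 4, 7, 10 days — each gap is 3 larger than the previous one.
Next gap: 13 days. July 15, 1999 + 13 days = July 28, 1999.
Next gap: 16 days. July 28, 1999 + 16 days = August 13, 1999.
Next gap: 19 days. August 13, 1999 + 19 days = September 1, 1999.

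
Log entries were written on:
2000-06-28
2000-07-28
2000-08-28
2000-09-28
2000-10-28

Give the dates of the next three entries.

The day-of-month is always 28 (30, 31, 31, 30 days between events).
So this recurs on the 28th of each month.
Next: November 2000 → 2000-11-28.
December 2000: 2000-12-28.
Next: January 2001 → 2001-01-28.

2000-11-28, 2000-12-28, 2001-01-28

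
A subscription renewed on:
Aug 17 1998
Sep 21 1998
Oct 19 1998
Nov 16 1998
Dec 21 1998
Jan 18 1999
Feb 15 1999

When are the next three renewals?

Gaps: 35, 28, 28, 35, 28, 28 days — a mix of 28 and 35. Every date is a Monday.
Each is the 3rd Monday of its month.
March 1999 — 3rd Monday is Mar 15 1999.
April 1999 — 3rd Monday is Apr 19 1999.
3rd Monday of May 1999: May 17 1999.

Mar 15 1999, Apr 19 1999, May 17 1999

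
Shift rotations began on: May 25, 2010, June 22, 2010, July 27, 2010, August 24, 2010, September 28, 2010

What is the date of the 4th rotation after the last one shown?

January 25, 2011

These are Tuesdays at 28- or 35-day spacing (28, 35, 28, 35).
The pattern: 4th Tuesday of the month.
4th Tuesday of October 2010: October 26, 2010.
4th Tuesday of November 2010: November 23, 2010.
4th Tuesday of December 2010: December 28, 2010.
4th Tuesday of January 2011: January 25, 2011.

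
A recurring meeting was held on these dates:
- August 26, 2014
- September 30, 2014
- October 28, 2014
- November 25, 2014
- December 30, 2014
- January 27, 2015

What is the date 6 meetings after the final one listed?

All Tuesdays; the gaps (35, 28, 28, 35, 28) vary with month length.
This is the last Tuesday of each month.
February 2015 ends with Tuesday February 24, 2015.
March 2015 ends with Tuesday March 31, 2015.
April 2015 ends with Tuesday April 28, 2015.
Last Tuesday of May 2015: May 26, 2015.
Last Tuesday of June 2015: June 30, 2015.
July 2015 ends with Tuesday July 28, 2015.

July 28, 2015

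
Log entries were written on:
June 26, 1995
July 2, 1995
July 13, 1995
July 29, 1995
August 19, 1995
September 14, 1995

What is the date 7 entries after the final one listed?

August 1, 1996

Gaps: 6, 11, 16, 21, 26 days — each gap is 5 larger than the previous one.
Next gap: 31 days. September 14, 1995 + 31 days = October 15, 1995.
Next gap: 36 days. October 15, 1995 + 36 days = November 20, 1995.
Next gap: 41 days. November 20, 1995 + 41 days = December 31, 1995.
Next gap: 46 days. December 31, 1995 + 46 days = February 15, 1996.
Next gap: 51 days. February 15, 1996 + 51 days = April 6, 1996.
Next gap: 56 days. April 6, 1996 + 56 days = June 1, 1996.
Next gap: 61 days. June 1, 1996 + 61 days = August 1, 1996.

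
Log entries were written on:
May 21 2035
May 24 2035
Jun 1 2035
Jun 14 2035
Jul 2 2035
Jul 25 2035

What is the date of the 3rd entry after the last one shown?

Nov 1 2035

Gaps: 3, 8, 13, 18, 23 days — each gap is 5 larger than the previous one.
Next gap: 28 days. Jul 25 2035 + 28 days = Aug 22 2035.
Next gap: 33 days. Aug 22 2035 + 33 days = Sep 24 2035.
Next gap: 38 days. Sep 24 2035 + 38 days = Nov 1 2035.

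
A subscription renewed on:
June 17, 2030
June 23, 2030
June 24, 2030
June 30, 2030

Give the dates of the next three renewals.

The gap pattern 6, 1, 6 repeats every 2 events.
These are the Mondays and Sundays of each week.
The following Monday is July 1, 2030.
The following Sunday is July 7, 2030.
Next Monday: July 8, 2030.

July 1, 2030; July 7, 2030; July 8, 2030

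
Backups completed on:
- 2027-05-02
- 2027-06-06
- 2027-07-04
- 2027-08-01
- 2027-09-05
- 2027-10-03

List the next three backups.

Gaps: 35, 28, 28, 35, 28 days — a mix of 28 and 35. Every date is a Sunday.
Each is the 1st Sunday of its month.
1st Sunday of November 2027: 2027-11-07.
December 2027 — 1st Sunday is 2027-12-05.
January 2028 — 1st Sunday is 2028-01-02.

2027-11-07, 2027-12-05, 2028-01-02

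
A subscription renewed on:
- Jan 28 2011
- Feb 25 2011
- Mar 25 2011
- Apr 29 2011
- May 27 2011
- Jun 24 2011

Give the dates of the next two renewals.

These are Fridays with 28, 28, 35, 28, 28-day gaps.
Each is the final Friday of its month — Apr 29 2011 is past the 28th, so '4th Friday' doesn't fit.
Last Friday of July 2011: Jul 29 2011.
August 2011 ends with Friday Aug 26 2011.

Jul 29 2011, Aug 26 2011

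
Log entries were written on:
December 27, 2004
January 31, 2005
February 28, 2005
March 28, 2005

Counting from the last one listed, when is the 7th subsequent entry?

October 31, 2005

Every date is a Monday; gaps 35, 28, 28 days.
Each is the last Monday of its month (at least one falls on the 29th or later, ruling out '4th Monday').
April 2005 ends with Monday April 25, 2005.
Last Monday of May 2005: May 30, 2005.
Last Monday of June 2005: June 27, 2005.
Last Monday of July 2005: July 25, 2005.
August 2005 ends with Monday August 29, 2005.
September 2005 ends with Monday September 26, 2005.
October 2005 ends with Monday October 31, 2005.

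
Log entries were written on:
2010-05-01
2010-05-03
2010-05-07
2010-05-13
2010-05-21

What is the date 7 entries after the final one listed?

2010-09-10

Intervals are 2, 4, 6, 8 days — an arithmetic progression with common difference 2.
Next gap: 10 days. 2010-05-21 + 10 days = 2010-05-31.
Next gap: 12 days. 2010-05-31 + 12 days = 2010-06-12.
Next gap: 14 days. 2010-06-12 + 14 days = 2010-06-26.
Next gap: 16 days. 2010-06-26 + 16 days = 2010-07-12.
Next gap: 18 days. 2010-07-12 + 18 days = 2010-07-30.
Next gap: 20 days. 2010-07-30 + 20 days = 2010-08-19.
Next gap: 22 days. 2010-08-19 + 22 days = 2010-09-10.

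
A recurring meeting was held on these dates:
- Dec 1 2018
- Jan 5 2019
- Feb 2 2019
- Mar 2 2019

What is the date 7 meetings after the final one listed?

Gaps: 35, 28, 28 days — a mix of 28 and 35. Every date is a Saturday.
Each is the 1st Saturday of its month.
April 2019 — 1st Saturday is Apr 6 2019.
May 2019 — 1st Saturday is May 4 2019.
1st Saturday of June 2019: Jun 1 2019.
1st Saturday of July 2019: Jul 6 2019.
August 2019 — 1st Saturday is Aug 3 2019.
1st Saturday of September 2019: Sep 7 2019.
1st Saturday of October 2019: Oct 5 2019.

Oct 5 2019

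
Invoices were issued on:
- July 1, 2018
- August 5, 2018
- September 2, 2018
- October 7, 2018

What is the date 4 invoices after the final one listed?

February 3, 2019

Gaps: 35, 28, 35 days — a mix of 28 and 35. Every date is a Sunday.
Each is the 1st Sunday of its month.
1st Sunday of November 2018: November 4, 2018.
December 2018 — 1st Sunday is December 2, 2018.
1st Sunday of January 2019: January 6, 2019.
1st Sunday of February 2019: February 3, 2019.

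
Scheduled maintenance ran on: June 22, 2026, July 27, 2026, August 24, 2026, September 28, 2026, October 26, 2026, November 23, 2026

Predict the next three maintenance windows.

All dates are Mondays, 35, 28, 35, 28, 28 days apart.
Specifically, the 4th Monday of each month.
December 2026 — 4th Monday is December 28, 2026.
4th Monday of January 2027: January 25, 2027.
4th Monday of February 2027: February 22, 2027.

December 28, 2026; January 25, 2027; February 22, 2027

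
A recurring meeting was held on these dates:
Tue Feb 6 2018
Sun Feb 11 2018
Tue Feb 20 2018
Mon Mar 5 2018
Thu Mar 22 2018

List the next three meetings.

Thu Apr 12 2018, Mon May 7 2018, Tue Jun 5 2018

Intervals are 5, 9, 13, 17 days — an arithmetic progression with common difference 4.
Next gap: 21 days. Thu Mar 22 2018 + 21 days = Thu Apr 12 2018.
Next gap: 25 days. Thu Apr 12 2018 + 25 days = Mon May 7 2018.
Next gap: 29 days. Mon May 7 2018 + 29 days = Tue Jun 5 2018.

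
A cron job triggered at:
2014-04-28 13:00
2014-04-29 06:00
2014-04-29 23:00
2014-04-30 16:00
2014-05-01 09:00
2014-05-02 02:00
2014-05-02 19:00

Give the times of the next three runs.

The interval is a steady 17 hours (17, 17, 17, 17, 17, 17).
2014-05-02 19:00 + 17 h = 2014-05-03 12:00.
2014-05-03 12:00 + 17 h = 2014-05-04 05:00.
2014-05-04 05:00 + 17 h = 2014-05-04 22:00.

2014-05-03 12:00, 2014-05-04 05:00, 2014-05-04 22:00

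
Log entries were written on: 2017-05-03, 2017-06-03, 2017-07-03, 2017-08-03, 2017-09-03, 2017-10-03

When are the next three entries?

The day-of-month is always 3 (31, 30, 31, 31, 30 days between events).
So this recurs on the 3rd of each month.
November 2017: 2017-11-03.
Next: December 2017 → 2017-12-03.
Next: January 2018 → 2018-01-03.

2017-11-03, 2017-12-03, 2018-01-03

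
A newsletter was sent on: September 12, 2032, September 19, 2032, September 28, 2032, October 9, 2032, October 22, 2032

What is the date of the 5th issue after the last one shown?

Intervals are 7, 9, 11, 13 days — an arithmetic progression with common difference 2.
Next gap: 15 days. October 22, 2032 + 15 days = November 6, 2032.
Next gap: 17 days. November 6, 2032 + 17 days = November 23, 2032.
Next gap: 19 days. November 23, 2032 + 19 days = December 12, 2032.
Next gap: 21 days. December 12, 2032 + 21 days = January 2, 2033.
Next gap: 23 days. January 2, 2033 + 23 days = January 25, 2033.

January 25, 2033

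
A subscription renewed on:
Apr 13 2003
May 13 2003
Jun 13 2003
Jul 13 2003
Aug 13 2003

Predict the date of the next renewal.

Sep 13 2003

Each date is the 13th; the gaps (30, 31, 30, 31) track the month lengths.
The rule is the 13th of each month.
September 2003: Sep 13 2003.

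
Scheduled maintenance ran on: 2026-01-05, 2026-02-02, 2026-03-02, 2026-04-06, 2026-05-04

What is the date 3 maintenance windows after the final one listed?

2026-08-03

Gaps: 28, 28, 35, 28 days — a mix of 28 and 35. Every date is a Monday.
Each is the 1st Monday of its month.
1st Monday of June 2026: 2026-06-01.
July 2026 — 1st Monday is 2026-07-06.
August 2026 — 1st Monday is 2026-08-03.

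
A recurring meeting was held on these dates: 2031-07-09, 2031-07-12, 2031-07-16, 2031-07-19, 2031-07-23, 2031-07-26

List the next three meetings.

2031-07-30, 2031-08-02, 2031-08-06

Every event lands on a Wednesday or Saturday (gaps cycle 3, 4, 3, 4, 3).
So the schedule is: every Wednesday and Saturday.
The following Wednesday is 2031-07-30.
The following Saturday is 2031-08-02.
Next Wednesday: 2031-08-06.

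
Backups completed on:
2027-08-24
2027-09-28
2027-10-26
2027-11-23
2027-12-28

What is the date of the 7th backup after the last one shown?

2028-07-25

Gaps: 35, 28, 28, 35 days — a mix of 28 and 35. Every date is a Tuesday.
Each is the 4th Tuesday of its month.
4th Tuesday of January 2028: 2028-01-25.
4th Tuesday of February 2028: 2028-02-22.
March 2028 — 4th Tuesday is 2028-03-28.
April 2028 — 4th Tuesday is 2028-04-25.
May 2028 — 4th Tuesday is 2028-05-23.
4th Tuesday of June 2028: 2028-06-27.
July 2028 — 4th Tuesday is 2028-07-25.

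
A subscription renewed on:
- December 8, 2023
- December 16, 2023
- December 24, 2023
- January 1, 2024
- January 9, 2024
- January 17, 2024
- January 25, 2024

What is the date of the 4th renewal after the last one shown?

Gaps between consecutive events: 8, 8, 8, 8, 8, 8 days — a constant 8-day interval.
January 25, 2024 + 8 days = February 2, 2024.
February 2, 2024 + 8 days = February 10, 2024.
February 10, 2024 + 8 days = February 18, 2024.
February 18, 2024 + 8 days = February 26, 2024.

February 26, 2024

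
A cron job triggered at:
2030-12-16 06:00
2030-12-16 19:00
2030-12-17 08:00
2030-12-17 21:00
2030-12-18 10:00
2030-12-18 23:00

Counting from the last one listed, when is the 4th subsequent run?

Gaps: 13, 13, 13, 13, 13 hours — each event is 13 hours after the previous one.
2030-12-18 23:00 + 13 h = 2030-12-19 12:00.
2030-12-19 12:00 + 13 h = 2030-12-20 01:00.
2030-12-20 01:00 + 13 h = 2030-12-20 14:00.
2030-12-20 14:00 + 13 h = 2030-12-21 03:00.

2030-12-21 03:00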